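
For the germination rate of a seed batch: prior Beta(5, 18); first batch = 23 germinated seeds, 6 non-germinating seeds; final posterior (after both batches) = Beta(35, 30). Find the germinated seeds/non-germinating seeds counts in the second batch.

Because Beta–binomial updating is additive in the counts, the combined data contributed (α_post−α_prior, β_post−β_prior) successes and failures.
Total across both batches: 35−5=30 germinated seeds, 30−18=12 non-germinating seeds.
Subtract the first batch: 30−23=7 germinated seeds and 12−6=6 non-germinating seeds.

7 germinated seeds and 6 non-germinating seeds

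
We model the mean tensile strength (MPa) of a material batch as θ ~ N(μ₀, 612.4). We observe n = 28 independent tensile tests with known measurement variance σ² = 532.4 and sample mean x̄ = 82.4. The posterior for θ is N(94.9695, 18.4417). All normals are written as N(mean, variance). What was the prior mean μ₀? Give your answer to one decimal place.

μ₀ = 499.8

With known observation variance, the Normal–Normal posterior has precision τ_n = τ₀ + n/σ² and mean μ_n = (τ₀μ₀ + (n/σ²)x̄)/τ_n.
Here τ₀ = 1/612.4 = 0.001633 and τ_data = 28/532.4 = 0.052592, so τ_n = 0.054225.
Rearranging for μ₀: μ₀ = (μ_n·τ_n − τ_data·x̄)/τ₀ = (94.9695·0.054225 − 0.052592·82.4) / 0.001633 = 0.816140/0.001633 ≈ 499.8.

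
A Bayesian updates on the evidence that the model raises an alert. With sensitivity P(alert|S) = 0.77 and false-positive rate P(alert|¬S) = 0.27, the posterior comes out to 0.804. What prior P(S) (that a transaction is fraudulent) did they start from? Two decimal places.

In odds form, posterior odds = prior odds × likelihood ratio, so prior odds = posterior odds ÷ LR.
Posterior odds = 0.804/(1−0.804) = 4.1020. LR = 0.77/0.27 = 2.8519.
Prior odds = 4.1020/2.8519 = 1.4383, so P(S) = 1.4383/(1+1.4383) ≈ 0.59.

P(S) = 0.59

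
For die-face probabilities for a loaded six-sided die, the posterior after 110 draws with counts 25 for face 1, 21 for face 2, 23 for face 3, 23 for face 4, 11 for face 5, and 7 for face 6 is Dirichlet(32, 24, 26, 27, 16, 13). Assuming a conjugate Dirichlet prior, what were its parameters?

For a Dirichlet(α) prior with multinomial counts c, the posterior is Dirichlet(α + c) componentwise.
Subtract each count from the matching posterior parameter: 32−25=7, 24−21=3, 26−23=3, 27−23=4, 16−11=5, 13−7=6.

Dirichlet(7, 3, 3, 4, 5, 6)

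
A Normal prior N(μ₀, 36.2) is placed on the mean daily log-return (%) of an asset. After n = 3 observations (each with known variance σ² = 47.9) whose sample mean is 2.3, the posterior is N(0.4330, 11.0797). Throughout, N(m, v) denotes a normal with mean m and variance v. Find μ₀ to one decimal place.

μ₀ = -3.8

The posterior mean is a precision-weighted average: μ_n = (τ₀μ₀ + τ_data·x̄)/(τ₀+τ_data), with τ₀=1/σ₀² and τ_data=n/σ².
Here τ₀ = 1/36.2 = 0.027624 and τ_data = 3/47.9 = 0.062630, so τ_n = 0.090254.
Rearranging for μ₀: μ₀ = (μ_n·τ_n − τ_data·x̄)/τ₀ = (0.4330·0.090254 − 0.062630·2.3) / 0.027624 = -0.104969/0.027624 ≈ -3.8.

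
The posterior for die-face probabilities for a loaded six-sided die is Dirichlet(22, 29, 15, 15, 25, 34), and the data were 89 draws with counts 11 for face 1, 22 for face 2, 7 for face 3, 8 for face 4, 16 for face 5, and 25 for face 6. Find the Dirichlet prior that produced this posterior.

For a Dirichlet(α) prior with multinomial counts c, the posterior is Dirichlet(α + c) componentwise.
Subtract each count from the matching posterior parameter: 22−11=11, 29−22=7, 15−7=8, 15−8=7, 25−16=9, 34−25=9.

Dirichlet(11, 7, 8, 7, 9, 9)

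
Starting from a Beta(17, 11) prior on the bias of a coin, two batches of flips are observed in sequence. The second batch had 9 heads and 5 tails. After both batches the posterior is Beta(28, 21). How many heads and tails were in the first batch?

Because Beta–binomial updating is additive in the counts, the combined data contributed (α_post−α_prior, β_post−β_prior) successes and failures.
Total across both batches: 28−17=11 heads, 21−11=10 tails.
Subtract the second batch: 11−9=2 heads and 10−5=5 tails.

2 heads and 5 tails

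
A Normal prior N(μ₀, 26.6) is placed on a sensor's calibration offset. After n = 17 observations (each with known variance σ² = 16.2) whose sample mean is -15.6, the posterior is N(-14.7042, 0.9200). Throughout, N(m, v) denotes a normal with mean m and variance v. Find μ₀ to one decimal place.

μ₀ = 10.3

The posterior mean is a precision-weighted average: μ_n = (τ₀μ₀ + τ_data·x̄)/(τ₀+τ_data), with τ₀=1/σ₀² and τ_data=n/σ².
Here τ₀ = 1/26.6 = 0.037594 and τ_data = 17/16.2 = 1.049383, so τ_n = 1.086977.
Rearranging for μ₀: μ₀ = (μ_n·τ_n − τ_data·x̄)/τ₀ = (-14.7042·1.086977 − 1.049383·-15.6) / 0.037594 = 0.387248/0.037594 ≈ 10.3.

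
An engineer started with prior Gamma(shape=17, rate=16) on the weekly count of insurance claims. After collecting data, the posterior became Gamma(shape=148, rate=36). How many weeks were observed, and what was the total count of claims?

Gamma–Poisson conjugacy: posterior shape = α + Σxᵢ, posterior rate = β + n.
Matching: Σxᵢ = 148 − 17 = 131 and n = 36 − 16 = 20.

n = 20 weeks with total 131 claims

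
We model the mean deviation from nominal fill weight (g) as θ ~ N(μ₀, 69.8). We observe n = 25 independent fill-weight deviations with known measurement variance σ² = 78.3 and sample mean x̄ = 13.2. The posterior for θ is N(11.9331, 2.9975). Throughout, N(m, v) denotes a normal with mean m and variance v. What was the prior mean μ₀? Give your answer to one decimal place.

μ₀ = -16.3

The posterior mean is a precision-weighted average: μ_n = (τ₀μ₀ + τ_data·x̄)/(τ₀+τ_data), with τ₀=1/σ₀² and τ_data=n/σ².
Here τ₀ = 1/69.8 = 0.014327 and τ_data = 25/78.3 = 0.319285, so τ_n = 0.333612.
Rearranging for μ₀: μ₀ = (μ_n·τ_n − τ_data·x̄)/τ₀ = (11.9331·0.333612 − 0.319285·13.2) / 0.014327 = -0.233537/0.014327 ≈ -16.3.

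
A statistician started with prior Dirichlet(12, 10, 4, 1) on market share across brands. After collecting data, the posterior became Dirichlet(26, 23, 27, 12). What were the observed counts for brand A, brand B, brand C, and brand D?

counts (14, 13, 23, 11)

For a Dirichlet(α) prior with multinomial counts c, the posterior is Dirichlet(α + c) componentwise.
Counts are posterior − prior componentwise: 26−12=14, 23−10=13, 27−4=23, 12−1=11.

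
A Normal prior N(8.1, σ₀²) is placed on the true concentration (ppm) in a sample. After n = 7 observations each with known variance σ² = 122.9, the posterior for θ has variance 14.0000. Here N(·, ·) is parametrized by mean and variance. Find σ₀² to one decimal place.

σ₀² = 69.1

For the Normal–Normal model with known σ², precisions add: τ_n = τ₀ + n/σ².
So 1/σ₀² = 1/14.0000 − 7/122.9 = 0.071429 − 0.056957 = 0.014472.
Hence σ₀² = 1/0.014472 ≈ 69.1.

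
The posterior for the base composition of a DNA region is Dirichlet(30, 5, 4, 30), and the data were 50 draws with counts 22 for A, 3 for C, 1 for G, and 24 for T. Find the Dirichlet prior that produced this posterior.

For a Dirichlet(α) prior with multinomial counts c, the posterior is Dirichlet(α + c) componentwise.
Subtract each count from the matching posterior parameter: 30−22=8, 5−3=2, 4−1=3, 30−24=6.

Dirichlet(8, 2, 3, 6)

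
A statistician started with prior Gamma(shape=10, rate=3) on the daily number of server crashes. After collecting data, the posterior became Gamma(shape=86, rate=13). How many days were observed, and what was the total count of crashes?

n = 10 days with total 76 crashes

Gamma–Poisson conjugacy: posterior shape = α + Σxᵢ, posterior rate = β + n.
Matching: Σxᵢ = 86 − 10 = 76 and n = 13 − 3 = 10.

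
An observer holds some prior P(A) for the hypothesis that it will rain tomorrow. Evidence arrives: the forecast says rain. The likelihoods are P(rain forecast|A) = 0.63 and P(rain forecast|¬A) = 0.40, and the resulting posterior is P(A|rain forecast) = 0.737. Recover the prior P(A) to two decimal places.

P(A) = 0.64

In odds form, posterior odds = prior odds × likelihood ratio, so prior odds = posterior odds ÷ LR.
Posterior odds = 0.737/(1−0.737) = 2.8023. LR = 0.63/0.40 = 1.5750.
Prior odds = 2.8023/1.5750 = 1.7792, so P(A) = 1.7792/(1+1.7792) ≈ 0.64.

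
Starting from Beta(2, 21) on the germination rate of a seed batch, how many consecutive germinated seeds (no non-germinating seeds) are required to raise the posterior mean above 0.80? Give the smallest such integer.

k = 83

After k germinated seeds and 0 non-germinating seeds the posterior is Beta(2+k, 21), with mean (2+k)/(2+21+k).
Set (2+k)/(23+k) > 0.80 and solve: k > (0.80·23 − 2)/(1 − 0.80) = 82.000.
The smallest integer exceeding 82.000 is 83, and checking k=83: (85)/(106) = 0.8019 > 0.80.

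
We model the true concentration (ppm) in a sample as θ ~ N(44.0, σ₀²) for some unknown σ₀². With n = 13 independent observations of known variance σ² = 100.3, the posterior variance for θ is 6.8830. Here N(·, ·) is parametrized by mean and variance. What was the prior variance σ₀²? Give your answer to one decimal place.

Posterior precision equals prior precision plus data precision: 1/σ_n² = 1/σ₀² + n/σ².
So 1/σ₀² = 1/6.8830 − 13/100.3 = 0.145285 − 0.129611 = 0.015674.
Hence σ₀² = 1/0.015674 ≈ 63.8.

σ₀² = 63.8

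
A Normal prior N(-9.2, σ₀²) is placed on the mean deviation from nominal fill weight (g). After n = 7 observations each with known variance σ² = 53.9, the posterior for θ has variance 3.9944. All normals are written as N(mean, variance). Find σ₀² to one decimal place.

σ₀² = 8.3

Posterior precision equals prior precision plus data precision: 1/σ_n² = 1/σ₀² + n/σ².
So 1/σ₀² = 1/3.9944 − 7/53.9 = 0.250350 − 0.129870 = 0.120480.
Hence σ₀² = 1/0.120480 ≈ 8.3.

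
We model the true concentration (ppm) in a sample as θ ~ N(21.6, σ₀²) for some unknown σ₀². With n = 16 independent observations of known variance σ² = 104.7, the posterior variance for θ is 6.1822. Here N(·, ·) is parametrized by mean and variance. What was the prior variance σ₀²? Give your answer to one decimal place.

σ₀² = 111.9

Posterior precision equals prior precision plus data precision: 1/σ_n² = 1/σ₀² + n/σ².
So 1/σ₀² = 1/6.1822 − 16/104.7 = 0.161755 − 0.152818 = 0.008937.
Hence σ₀² = 1/0.008937 ≈ 111.9.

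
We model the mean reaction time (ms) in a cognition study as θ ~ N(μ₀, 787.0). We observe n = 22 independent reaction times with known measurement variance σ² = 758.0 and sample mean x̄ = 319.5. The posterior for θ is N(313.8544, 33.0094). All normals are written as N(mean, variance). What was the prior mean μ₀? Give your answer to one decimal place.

μ₀ = 184.9

The posterior mean is a precision-weighted average: μ_n = (τ₀μ₀ + τ_data·x̄)/(τ₀+τ_data), with τ₀=1/σ₀² and τ_data=n/σ².
Here τ₀ = 1/787.0 = 0.001271 and τ_data = 22/758.0 = 0.029024, so τ_n = 0.030295.
Rearranging for μ₀: μ₀ = (μ_n·τ_n − τ_data·x̄)/τ₀ = (313.8544·0.030295 − 0.029024·319.5) / 0.001271 = 0.235051/0.001271 ≈ 184.9.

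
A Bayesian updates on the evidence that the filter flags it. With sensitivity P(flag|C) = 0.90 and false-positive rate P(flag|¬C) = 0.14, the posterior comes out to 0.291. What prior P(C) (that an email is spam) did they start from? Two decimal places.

Bayes' rule in odds form gives O(C|E) = O(C)·[P(E|C)/P(E|¬C)], hence O(C) = O(C|E)/LR.
Posterior odds = 0.291/(1−0.291) = 0.4104. LR = 0.90/0.14 = 6.4286.
Prior odds = 0.4104/6.4286 = 0.0638, so P(C) = 0.0638/(1+0.0638) ≈ 0.06.

P(C) = 0.06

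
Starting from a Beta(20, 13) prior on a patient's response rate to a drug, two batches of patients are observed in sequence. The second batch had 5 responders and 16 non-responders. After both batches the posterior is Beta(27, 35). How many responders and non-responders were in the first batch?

Because Beta–binomial updating is additive in the counts, the combined data contributed (α_post−α_prior, β_post−β_prior) successes and failures.
Total across both batches: 27−20=7 responders, 35−13=22 non-responders.
Subtract the second batch: 7−5=2 responders and 22−16=6 non-responders.

2 responders and 6 non-responders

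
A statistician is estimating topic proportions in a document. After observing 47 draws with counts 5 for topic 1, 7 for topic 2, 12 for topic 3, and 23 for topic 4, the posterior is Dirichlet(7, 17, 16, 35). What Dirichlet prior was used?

Dirichlet(2, 10, 4, 12)

For a Dirichlet(α) prior with multinomial counts c, the posterior is Dirichlet(α + c) componentwise.
Subtract each count from the matching posterior parameter: 7−5=2, 17−7=10, 16−12=4, 35−23=12.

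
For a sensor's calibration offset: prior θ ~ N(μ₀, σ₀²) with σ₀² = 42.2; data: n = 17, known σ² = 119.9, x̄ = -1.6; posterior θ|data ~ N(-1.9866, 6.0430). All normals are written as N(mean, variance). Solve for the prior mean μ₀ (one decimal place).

μ₀ = -4.3

With known observation variance, the Normal–Normal posterior has precision τ_n = τ₀ + n/σ² and mean μ_n = (τ₀μ₀ + (n/σ²)x̄)/τ_n.
Here τ₀ = 1/42.2 = 0.023697 and τ_data = 17/119.9 = 0.141785, so τ_n = 0.165482.
Rearranging for μ₀: μ₀ = (μ_n·τ_n − τ_data·x̄)/τ₀ = (-1.9866·0.165482 − 0.141785·-1.6) / 0.023697 = -0.101891/0.023697 ≈ -4.3.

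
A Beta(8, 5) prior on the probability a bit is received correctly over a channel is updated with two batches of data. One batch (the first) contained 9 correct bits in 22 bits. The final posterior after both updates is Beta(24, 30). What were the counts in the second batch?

7 correct bits and 12 errors

Sequential conjugate updates are equivalent to a single update on the pooled data, so total successes = posterior α − prior α and total failures = posterior β − prior β.
Total across both batches: 24−8=16 correct bits, 30−5=25 errors.
Subtract the first batch: 16−9=7 correct bits and 25−13=12 errors.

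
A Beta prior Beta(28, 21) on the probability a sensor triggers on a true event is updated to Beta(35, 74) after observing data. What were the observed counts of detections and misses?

Under Beta–binomial conjugacy the posterior parameters are (α+s, β+f).
Match parameters: s=35−28=7, f=74−21=53.

7 detections and 53 misses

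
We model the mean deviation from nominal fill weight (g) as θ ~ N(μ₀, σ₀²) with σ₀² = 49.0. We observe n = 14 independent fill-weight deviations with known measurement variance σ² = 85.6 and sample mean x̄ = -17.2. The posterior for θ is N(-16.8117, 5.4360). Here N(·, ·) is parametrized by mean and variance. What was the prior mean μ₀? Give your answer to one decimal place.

μ₀ = -13.7

The posterior mean is a precision-weighted average: μ_n = (τ₀μ₀ + τ_data·x̄)/(τ₀+τ_data), with τ₀=1/σ₀² and τ_data=n/σ².
Here τ₀ = 1/49.0 = 0.020408 and τ_data = 14/85.6 = 0.163551, so τ_n = 0.183959.
Rearranging for μ₀: μ₀ = (μ_n·τ_n − τ_data·x̄)/τ₀ = (-16.8117·0.183959 − 0.163551·-17.2) / 0.020408 = -0.279586/0.020408 ≈ -13.7.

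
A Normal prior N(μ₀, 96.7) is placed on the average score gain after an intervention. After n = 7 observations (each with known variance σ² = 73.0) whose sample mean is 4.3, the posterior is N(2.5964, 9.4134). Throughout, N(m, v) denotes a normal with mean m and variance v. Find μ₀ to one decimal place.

The posterior mean is a precision-weighted average: μ_n = (τ₀μ₀ + τ_data·x̄)/(τ₀+τ_data), with τ₀=1/σ₀² and τ_data=n/σ².
Here τ₀ = 1/96.7 = 0.010341 and τ_data = 7/73.0 = 0.095890, so τ_n = 0.106231.
Rearranging for μ₀: μ₀ = (μ_n·τ_n − τ_data·x̄)/τ₀ = (2.5964·0.106231 − 0.095890·4.3) / 0.010341 = -0.136509/0.010341 ≈ -13.2.

μ₀ = -13.2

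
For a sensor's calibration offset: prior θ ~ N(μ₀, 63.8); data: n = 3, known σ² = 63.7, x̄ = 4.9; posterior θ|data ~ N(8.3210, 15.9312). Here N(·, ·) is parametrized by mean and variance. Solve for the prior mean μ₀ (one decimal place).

The posterior mean is a precision-weighted average: μ_n = (τ₀μ₀ + τ_data·x̄)/(τ₀+τ_data), with τ₀=1/σ₀² and τ_data=n/σ².
Here τ₀ = 1/63.8 = 0.015674 and τ_data = 3/63.7 = 0.047096, so τ_n = 0.062770.
Rearranging for μ₀: μ₀ = (μ_n·τ_n − τ_data·x̄)/τ₀ = (8.3210·0.062770 − 0.047096·4.9) / 0.015674 = 0.291539/0.015674 ≈ 18.6.

μ₀ = 18.6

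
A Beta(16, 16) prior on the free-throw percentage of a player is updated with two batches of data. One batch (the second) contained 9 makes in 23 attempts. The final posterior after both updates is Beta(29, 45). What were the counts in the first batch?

4 makes and 15 misses

Because Beta–binomial updating is additive in the counts, the combined data contributed (α_post−α_prior, β_post−β_prior) successes and failures.
Total across both batches: 29−16=13 makes, 45−16=29 misses.
Subtract the second batch: 13−9=4 makes and 29−14=15 misses.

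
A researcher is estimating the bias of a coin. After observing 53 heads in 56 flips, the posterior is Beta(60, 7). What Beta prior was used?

Beta(7, 4)

A Beta(α, β) prior with s successes and f failures in binomial data gives a Beta(α+s, β+f) posterior.
So α = 60 − 53 = 7 and β = 7 − 3 = 4.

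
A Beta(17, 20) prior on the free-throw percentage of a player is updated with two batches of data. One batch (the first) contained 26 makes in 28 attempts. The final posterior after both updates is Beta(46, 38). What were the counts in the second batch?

3 makes and 16 misses

Sequential conjugate updates are equivalent to a single update on the pooled data, so total successes = posterior α − prior α and total failures = posterior β − prior β.
Total across both batches: 46−17=29 makes, 38−20=18 misses.
Subtract the first batch: 29−26=3 makes and 18−2=16 misses.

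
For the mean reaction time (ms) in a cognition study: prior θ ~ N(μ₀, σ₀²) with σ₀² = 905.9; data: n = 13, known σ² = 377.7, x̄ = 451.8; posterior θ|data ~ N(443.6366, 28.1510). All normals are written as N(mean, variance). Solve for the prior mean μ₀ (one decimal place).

The posterior mean is a precision-weighted average: μ_n = (τ₀μ₀ + τ_data·x̄)/(τ₀+τ_data), with τ₀=1/σ₀² and τ_data=n/σ².
Here τ₀ = 1/905.9 = 0.001104 and τ_data = 13/377.7 = 0.034419, so τ_n = 0.035523.
Rearranging for μ₀: μ₀ = (μ_n·τ_n − τ_data·x̄)/τ₀ = (443.6366·0.035523 − 0.034419·451.8) / 0.001104 = 0.208799/0.001104 ≈ 189.1.

μ₀ = 189.1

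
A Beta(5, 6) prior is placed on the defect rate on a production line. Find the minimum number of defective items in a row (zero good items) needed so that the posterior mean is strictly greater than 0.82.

After k defective items and 0 good items the posterior is Beta(5+k, 6), with mean (5+k)/(5+6+k).
Set (5+k)/(11+k) > 0.82 and solve: k > (0.82·11 − 5)/(1 − 0.82) = 22.333.
The smallest integer exceeding 22.333 is 23.

k = 23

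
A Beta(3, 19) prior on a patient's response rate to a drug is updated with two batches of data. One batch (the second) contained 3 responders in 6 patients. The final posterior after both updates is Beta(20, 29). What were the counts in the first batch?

Because Beta–binomial updating is additive in the counts, the combined data contributed (α_post−α_prior, β_post−β_prior) successes and failures.
Total across both batches: 20−3=17 responders, 29−19=10 non-responders.
Subtract the second batch: 17−3=14 responders and 10−3=7 non-responders.

14 responders and 7 non-responders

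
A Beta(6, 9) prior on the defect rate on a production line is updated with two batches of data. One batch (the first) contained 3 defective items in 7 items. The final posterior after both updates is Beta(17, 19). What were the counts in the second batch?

8 defective items and 6 good items

Sequential conjugate updates are equivalent to a single update on the pooled data, so total successes = posterior α − prior α and total failures = posterior β − prior β.
Total across both batches: 17−6=11 defective items, 19−9=10 good items.
Subtract the first batch: 11−3=8 defective items and 10−4=6 good items.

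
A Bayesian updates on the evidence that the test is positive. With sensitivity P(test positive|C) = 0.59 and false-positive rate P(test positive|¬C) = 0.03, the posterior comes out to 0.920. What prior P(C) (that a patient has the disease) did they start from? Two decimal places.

P(C) = 0.37

Bayes' rule in odds form gives O(C|E) = O(C)·[P(E|C)/P(E|¬C)], hence O(C) = O(C|E)/LR.
Posterior odds = 0.920/(1−0.920) = 11.5000. LR = 0.59/0.03 = 19.6667.
Prior odds = 11.5000/19.6667 = 0.5847, so P(C) = 0.5847/(1+0.5847) ≈ 0.37.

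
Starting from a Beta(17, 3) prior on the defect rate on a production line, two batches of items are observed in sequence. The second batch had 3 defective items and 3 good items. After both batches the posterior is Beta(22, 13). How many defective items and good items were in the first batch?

2 defective items and 7 good items

Sequential conjugate updates are equivalent to a single update on the pooled data, so total successes = posterior α − prior α and total failures = posterior β − prior β.
Total across both batches: 22−17=5 defective items, 13−3=10 good items.
Subtract the second batch: 5−3=2 defective items and 10−3=7 good items.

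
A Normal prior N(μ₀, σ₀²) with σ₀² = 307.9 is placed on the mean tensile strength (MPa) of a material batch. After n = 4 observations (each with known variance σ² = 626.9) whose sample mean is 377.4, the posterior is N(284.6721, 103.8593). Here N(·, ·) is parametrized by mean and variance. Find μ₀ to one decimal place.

μ₀ = 102.5

The posterior mean is a precision-weighted average: μ_n = (τ₀μ₀ + τ_data·x̄)/(τ₀+τ_data), with τ₀=1/σ₀² and τ_data=n/σ².
Here τ₀ = 1/307.9 = 0.003248 and τ_data = 4/626.9 = 0.006381, so τ_n = 0.009629.
Rearranging for μ₀: μ₀ = (μ_n·τ_n − τ_data·x̄)/τ₀ = (284.6721·0.009629 − 0.006381·377.4) / 0.003248 = 0.332918/0.003248 ≈ 102.5.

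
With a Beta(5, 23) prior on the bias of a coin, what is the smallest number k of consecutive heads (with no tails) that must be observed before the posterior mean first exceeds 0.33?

After k heads and 0 tails the posterior is Beta(5+k, 23), with mean (5+k)/(5+23+k).
Set (5+k)/(28+k) > 0.33 and solve: k > (0.33·28 − 5)/(1 − 0.33) = 6.328.
The smallest integer exceeding 6.328 is 7.

k = 7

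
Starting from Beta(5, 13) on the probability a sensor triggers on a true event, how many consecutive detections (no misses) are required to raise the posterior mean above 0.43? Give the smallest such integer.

After k detections and 0 misses the posterior is Beta(5+k, 13), with mean (5+k)/(5+13+k).
Set (5+k)/(18+k) > 0.43 and solve: k > (0.43·18 − 5)/(1 − 0.43) = 4.807.
The smallest integer exceeding 4.807 is 5.

k = 5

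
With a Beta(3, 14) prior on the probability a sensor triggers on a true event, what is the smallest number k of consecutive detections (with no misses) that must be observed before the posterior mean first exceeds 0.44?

After k detections and 0 misses the posterior is Beta(3+k, 14), with mean (3+k)/(3+14+k).
Set (3+k)/(17+k) > 0.44 and solve: k > (0.44·17 − 3)/(1 − 0.44) = 8.000.
The smallest integer exceeding 8.000 is 9.

k = 9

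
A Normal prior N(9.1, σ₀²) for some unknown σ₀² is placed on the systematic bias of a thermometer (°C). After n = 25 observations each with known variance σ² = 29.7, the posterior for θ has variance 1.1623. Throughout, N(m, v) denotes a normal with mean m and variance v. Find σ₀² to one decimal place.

σ₀² = 53.7

For the Normal–Normal model with known σ², precisions add: τ_n = τ₀ + n/σ².
So 1/σ₀² = 1/1.1623 − 25/29.7 = 0.860363 − 0.841751 = 0.018612.
Hence σ₀² = 1/0.018612 ≈ 53.7.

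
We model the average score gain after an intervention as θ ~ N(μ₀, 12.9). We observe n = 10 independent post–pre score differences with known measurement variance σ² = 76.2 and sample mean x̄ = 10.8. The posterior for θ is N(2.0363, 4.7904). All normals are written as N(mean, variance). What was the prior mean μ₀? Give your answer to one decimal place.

The posterior mean is a precision-weighted average: μ_n = (τ₀μ₀ + τ_data·x̄)/(τ₀+τ_data), with τ₀=1/σ₀² and τ_data=n/σ².
Here τ₀ = 1/12.9 = 0.077519 and τ_data = 10/76.2 = 0.131234, so τ_n = 0.208753.
Rearranging for μ₀: μ₀ = (μ_n·τ_n − τ_data·x̄)/τ₀ = (2.0363·0.208753 − 0.131234·10.8) / 0.077519 = -0.992243/0.077519 ≈ -12.8.

μ₀ = -12.8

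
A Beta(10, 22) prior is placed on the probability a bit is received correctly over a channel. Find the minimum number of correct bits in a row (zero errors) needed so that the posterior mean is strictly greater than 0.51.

After k correct bits and 0 errors the posterior is Beta(10+k, 22), with mean (10+k)/(10+22+k).
Set (10+k)/(32+k) > 0.51 and solve: k > (0.51·32 − 10)/(1 − 0.51) = 12.898.
The smallest integer exceeding 12.898 is 13.

k = 13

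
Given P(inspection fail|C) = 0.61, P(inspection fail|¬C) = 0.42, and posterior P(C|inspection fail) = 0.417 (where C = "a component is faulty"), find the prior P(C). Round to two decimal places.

Bayes' rule in odds form gives O(C|E) = O(C)·[P(E|C)/P(E|¬C)], hence O(C) = O(C|E)/LR.
Posterior odds = 0.417/(1−0.417) = 0.7153. LR = 0.61/0.42 = 1.4524.
Prior odds = 0.7153/1.4524 = 0.4925, so P(C) = 0.4925/(1+0.4925) ≈ 0.33.

P(C) = 0.33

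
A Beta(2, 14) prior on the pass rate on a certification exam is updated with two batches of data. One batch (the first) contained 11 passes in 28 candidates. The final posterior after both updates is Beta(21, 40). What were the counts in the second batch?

8 passes and 9 failures

Sequential conjugate updates are equivalent to a single update on the pooled data, so total successes = posterior α − prior α and total failures = posterior β − prior β.
Total across both batches: 21−2=19 passes, 40−14=26 failures.
Subtract the first batch: 19−11=8 passes and 26−17=9 failures.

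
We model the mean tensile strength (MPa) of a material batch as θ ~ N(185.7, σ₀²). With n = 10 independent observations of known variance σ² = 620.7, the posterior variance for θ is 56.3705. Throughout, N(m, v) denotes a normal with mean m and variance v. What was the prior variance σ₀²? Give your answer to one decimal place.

Posterior precision equals prior precision plus data precision: 1/σ_n² = 1/σ₀² + n/σ².
So 1/σ₀² = 1/56.3705 − 10/620.7 = 0.017740 − 0.016111 = 0.001629.
Hence σ₀² = 1/0.001629 ≈ 613.9.

σ₀² = 613.9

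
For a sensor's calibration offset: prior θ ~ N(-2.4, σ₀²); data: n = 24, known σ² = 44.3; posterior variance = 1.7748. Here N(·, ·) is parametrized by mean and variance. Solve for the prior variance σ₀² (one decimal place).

σ₀² = 46.1

For the Normal–Normal model with known σ², precisions add: τ_n = τ₀ + n/σ².
So 1/σ₀² = 1/1.7748 − 24/44.3 = 0.563444 − 0.541761 = 0.021683.
Hence σ₀² = 1/0.021683 ≈ 46.1.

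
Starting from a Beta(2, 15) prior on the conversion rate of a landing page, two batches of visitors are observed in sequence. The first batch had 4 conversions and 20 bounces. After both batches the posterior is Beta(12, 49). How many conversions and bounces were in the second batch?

6 conversions and 14 bounces

Because Beta–binomial updating is additive in the counts, the combined data contributed (α_post−α_prior, β_post−β_prior) successes and failures.
Total across both batches: 12−2=10 conversions, 49−15=34 bounces.
Subtract the first batch: 10−4=6 conversions and 34−20=14 bounces.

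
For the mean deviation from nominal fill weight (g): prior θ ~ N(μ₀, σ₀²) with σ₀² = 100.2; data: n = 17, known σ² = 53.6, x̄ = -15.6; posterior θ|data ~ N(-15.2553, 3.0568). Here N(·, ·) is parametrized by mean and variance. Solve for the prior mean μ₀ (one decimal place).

The posterior mean is a precision-weighted average: μ_n = (τ₀μ₀ + τ_data·x̄)/(τ₀+τ_data), with τ₀=1/σ₀² and τ_data=n/σ².
Here τ₀ = 1/100.2 = 0.009980 and τ_data = 17/53.6 = 0.317164, so τ_n = 0.327144.
Rearranging for μ₀: μ₀ = (μ_n·τ_n − τ_data·x̄)/τ₀ = (-15.2553·0.327144 − 0.317164·-15.6) / 0.009980 = -0.042921/0.009980 ≈ -4.3.

μ₀ = -4.3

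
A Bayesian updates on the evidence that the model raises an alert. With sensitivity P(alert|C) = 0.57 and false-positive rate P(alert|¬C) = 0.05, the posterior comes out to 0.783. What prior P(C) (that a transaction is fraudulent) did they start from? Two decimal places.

P(C) = 0.24

Bayes' rule in odds form gives O(C|E) = O(C)·[P(E|C)/P(E|¬C)], hence O(C) = O(C|E)/LR.
Posterior odds = 0.783/(1−0.783) = 3.6083. LR = 0.57/0.05 = 11.4000.
Prior odds = 3.6083/11.4000 = 0.3165, so P(C) = 0.3165/(1+0.3165) ≈ 0.24.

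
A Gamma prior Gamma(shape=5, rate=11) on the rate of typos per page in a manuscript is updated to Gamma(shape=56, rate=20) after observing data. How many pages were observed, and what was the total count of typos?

n = 9 pages with total 51 typos

A Gamma(α, β) prior (rate parametrization) on a Poisson rate with n observations summing to S gives posterior Gamma(α+S, β+n).
Matching: Σxᵢ = 56 − 5 = 51 and n = 20 − 11 = 9.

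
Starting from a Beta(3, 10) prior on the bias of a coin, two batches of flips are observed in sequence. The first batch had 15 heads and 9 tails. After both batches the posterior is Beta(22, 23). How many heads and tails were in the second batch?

Because Beta–binomial updating is additive in the counts, the combined data contributed (α_post−α_prior, β_post−β_prior) successes and failures.
Total across both batches: 22−3=19 heads, 23−10=13 tails.
Subtract the first batch: 19−15=4 heads and 13−9=4 tails.

4 heads and 4 tails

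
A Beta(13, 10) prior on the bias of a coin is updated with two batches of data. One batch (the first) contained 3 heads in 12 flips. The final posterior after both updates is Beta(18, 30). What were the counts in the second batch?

2 heads and 11 tails

Because Beta–binomial updating is additive in the counts, the combined data contributed (α_post−α_prior, β_post−β_prior) successes and failures.
Total across both batches: 18−13=5 heads, 30−10=20 tails.
Subtract the first batch: 5−3=2 heads and 20−9=11 tails.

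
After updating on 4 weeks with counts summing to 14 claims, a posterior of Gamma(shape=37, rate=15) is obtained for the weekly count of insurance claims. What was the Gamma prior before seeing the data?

A Gamma(α, β) prior (rate parametrization) on a Poisson rate with n observations summing to S gives posterior Gamma(α+S, β+n).
So α = 37 − 14 = 23 and β = 15 − 4 = 11.

Gamma(shape=23, rate=11)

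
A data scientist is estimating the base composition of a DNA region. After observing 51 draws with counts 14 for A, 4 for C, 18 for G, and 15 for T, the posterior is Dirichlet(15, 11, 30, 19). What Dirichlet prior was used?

Dirichlet(1, 7, 12, 4)

For a Dirichlet(α) prior with multinomial counts c, the posterior is Dirichlet(α + c) componentwise.
Subtract each count from the matching posterior parameter: 15−14=1, 11−4=7, 30−18=12, 19−15=4.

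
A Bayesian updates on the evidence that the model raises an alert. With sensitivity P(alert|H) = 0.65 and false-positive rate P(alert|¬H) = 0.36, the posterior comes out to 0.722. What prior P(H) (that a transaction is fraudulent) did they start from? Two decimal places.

P(H) = 0.59

Bayes' rule in odds form gives O(H|E) = O(H)·[P(E|H)/P(E|¬H)], hence O(H) = O(H|E)/LR.
Posterior odds = 0.722/(1−0.722) = 2.5971. LR = 0.65/0.36 = 1.8056.
Prior odds = 2.5971/1.8056 = 1.4384, so P(H) = 1.4384/(1+1.4384) ≈ 0.59.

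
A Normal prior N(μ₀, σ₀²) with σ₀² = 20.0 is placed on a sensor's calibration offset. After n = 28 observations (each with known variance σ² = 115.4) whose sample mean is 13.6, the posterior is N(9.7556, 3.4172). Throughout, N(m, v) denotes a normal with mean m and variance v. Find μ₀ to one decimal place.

μ₀ = -8.9

The posterior mean is a precision-weighted average: μ_n = (τ₀μ₀ + τ_data·x̄)/(τ₀+τ_data), with τ₀=1/σ₀² and τ_data=n/σ².
Here τ₀ = 1/20.0 = 0.050000 and τ_data = 28/115.4 = 0.242634, so τ_n = 0.292634.
Rearranging for μ₀: μ₀ = (μ_n·τ_n − τ_data·x̄)/τ₀ = (9.7556·0.292634 − 0.242634·13.6) / 0.050000 = -0.445002/0.050000 ≈ -8.9.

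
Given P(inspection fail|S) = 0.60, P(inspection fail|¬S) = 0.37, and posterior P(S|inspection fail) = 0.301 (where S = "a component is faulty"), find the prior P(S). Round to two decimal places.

In odds form, posterior odds = prior odds × likelihood ratio, so prior odds = posterior odds ÷ LR.
Posterior odds = 0.301/(1−0.301) = 0.4306. LR = 0.60/0.37 = 1.6216.
Prior odds = 0.4306/1.6216 = 0.2655, so P(S) = 0.2655/(1+0.2655) ≈ 0.21.

P(S) = 0.21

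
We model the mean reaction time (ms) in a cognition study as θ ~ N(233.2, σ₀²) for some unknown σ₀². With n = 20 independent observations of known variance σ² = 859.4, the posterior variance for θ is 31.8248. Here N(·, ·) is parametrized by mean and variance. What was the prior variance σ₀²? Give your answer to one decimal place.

σ₀² = 122.7

For the Normal–Normal model with known σ², precisions add: τ_n = τ₀ + n/σ².
So 1/σ₀² = 1/31.8248 − 20/859.4 = 0.031422 − 0.023272 = 0.008150.
Hence σ₀² = 1/0.008150 ≈ 122.7.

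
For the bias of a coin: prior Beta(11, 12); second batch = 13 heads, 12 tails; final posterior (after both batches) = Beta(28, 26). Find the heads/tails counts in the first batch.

Sequential conjugate updates are equivalent to a single update on the pooled data, so total successes = posterior α − prior α and total failures = posterior β − prior β.
Total across both batches: 28−11=17 heads, 26−12=14 tails.
Subtract the second batch: 17−13=4 heads and 14−12=2 tails.

4 heads and 2 tails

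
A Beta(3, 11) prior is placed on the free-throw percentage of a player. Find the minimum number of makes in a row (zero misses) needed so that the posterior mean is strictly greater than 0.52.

After k makes and 0 misses the posterior is Beta(3+k, 11), with mean (3+k)/(3+11+k).
Set (3+k)/(14+k) > 0.52 and solve: k > (0.52·14 − 3)/(1 − 0.52) = 8.917.
The smallest integer exceeding 8.917 is 9, and checking k=9: (12)/(23) = 0.5217 > 0.52.

k = 9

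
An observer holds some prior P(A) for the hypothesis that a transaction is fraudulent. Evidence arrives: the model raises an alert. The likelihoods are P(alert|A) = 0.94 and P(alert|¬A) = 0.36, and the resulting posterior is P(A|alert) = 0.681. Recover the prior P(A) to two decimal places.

P(A) = 0.45

Bayes' rule in odds form gives O(A|E) = O(A)·[P(E|A)/P(E|¬A)], hence O(A) = O(A|E)/LR.
Posterior odds = 0.681/(1−0.681) = 2.1348. LR = 0.94/0.36 = 2.6111.
Prior odds = 2.1348/2.6111 = 0.8176, so P(A) = 0.8176/(1+0.8176) ≈ 0.45.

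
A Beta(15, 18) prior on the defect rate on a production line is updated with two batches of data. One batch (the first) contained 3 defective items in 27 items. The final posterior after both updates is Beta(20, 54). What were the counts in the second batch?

2 defective items and 12 good items

Because Beta–binomial updating is additive in the counts, the combined data contributed (α_post−α_prior, β_post−β_prior) successes and failures.
Total across both batches: 20−15=5 defective items, 54−18=36 good items.
Subtract the first batch: 5−3=2 defective items and 36−24=12 good items.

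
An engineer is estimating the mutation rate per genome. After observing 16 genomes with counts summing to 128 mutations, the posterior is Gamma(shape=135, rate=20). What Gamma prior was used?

Gamma(shape=7, rate=4)

A Gamma(α, β) prior (rate parametrization) on a Poisson rate with n observations summing to S gives posterior Gamma(α+S, β+n).
So α = 135 − 128 = 7 and β = 20 − 16 = 4.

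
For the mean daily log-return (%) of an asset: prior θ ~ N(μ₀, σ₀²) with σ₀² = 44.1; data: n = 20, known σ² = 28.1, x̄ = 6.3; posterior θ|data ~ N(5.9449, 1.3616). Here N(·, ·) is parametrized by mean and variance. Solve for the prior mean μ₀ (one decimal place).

With known observation variance, the Normal–Normal posterior has precision τ_n = τ₀ + n/σ² and mean μ_n = (τ₀μ₀ + (n/σ²)x̄)/τ_n.
Here τ₀ = 1/44.1 = 0.022676 and τ_data = 20/28.1 = 0.711744, so τ_n = 0.734420.
Rearranging for μ₀: μ₀ = (μ_n·τ_n − τ_data·x̄)/τ₀ = (5.9449·0.734420 − 0.711744·6.3) / 0.022676 = -0.117934/0.022676 ≈ -5.2.

μ₀ = -5.2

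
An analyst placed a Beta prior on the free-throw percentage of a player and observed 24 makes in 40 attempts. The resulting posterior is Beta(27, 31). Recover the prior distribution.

Beta is conjugate to the binomial likelihood: posterior = Beta(α+s, β+f).
Subtract the data counts: 27−24=3, 31−16=15.

Beta(3, 15)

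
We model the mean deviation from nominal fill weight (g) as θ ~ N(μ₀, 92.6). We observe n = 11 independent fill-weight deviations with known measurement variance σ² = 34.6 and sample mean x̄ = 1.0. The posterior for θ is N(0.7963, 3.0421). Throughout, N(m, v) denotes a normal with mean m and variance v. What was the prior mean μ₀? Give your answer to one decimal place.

The posterior mean is a precision-weighted average: μ_n = (τ₀μ₀ + τ_data·x̄)/(τ₀+τ_data), with τ₀=1/σ₀² and τ_data=n/σ².
Here τ₀ = 1/92.6 = 0.010799 and τ_data = 11/34.6 = 0.317919, so τ_n = 0.328718.
Rearranging for μ₀: μ₀ = (μ_n·τ_n − τ_data·x̄)/τ₀ = (0.7963·0.328718 − 0.317919·1.0) / 0.010799 = -0.056161/0.010799 ≈ -5.2.

μ₀ = -5.2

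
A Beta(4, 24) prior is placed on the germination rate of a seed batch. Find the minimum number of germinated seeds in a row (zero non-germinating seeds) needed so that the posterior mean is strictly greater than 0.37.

k = 11

After k germinated seeds and 0 non-germinating seeds the posterior is Beta(4+k, 24), with mean (4+k)/(4+24+k).
Set (4+k)/(28+k) > 0.37 and solve: k > (0.37·28 − 4)/(1 − 0.37) = 10.095.
The smallest integer exceeding 10.095 is 11, and checking k=11: (15)/(39) = 0.3846 > 0.37.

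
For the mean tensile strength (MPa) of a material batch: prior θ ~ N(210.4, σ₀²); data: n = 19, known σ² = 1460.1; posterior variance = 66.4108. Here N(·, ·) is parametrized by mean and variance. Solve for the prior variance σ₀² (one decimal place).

σ₀² = 489.0

Posterior precision equals prior precision plus data precision: 1/σ_n² = 1/σ₀² + n/σ².
So 1/σ₀² = 1/66.4108 − 19/1460.1 = 0.015058 − 0.013013 = 0.002045.
Hence σ₀² = 1/0.002045 ≈ 489.0.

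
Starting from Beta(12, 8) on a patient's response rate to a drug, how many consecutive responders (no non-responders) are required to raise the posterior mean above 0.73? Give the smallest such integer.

k = 10

After k responders and 0 non-responders the posterior is Beta(12+k, 8), with mean (12+k)/(12+8+k).
Set (12+k)/(20+k) > 0.73 and solve: k > (0.73·20 − 12)/(1 − 0.73) = 9.630.
The smallest integer exceeding 9.630 is 10, and checking k=10: (22)/(30) = 0.7333 > 0.73.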